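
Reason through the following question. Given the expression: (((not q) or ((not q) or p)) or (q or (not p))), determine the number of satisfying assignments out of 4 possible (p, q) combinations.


Check all 4 assignments:
p=0, q=0: 1
p=0, q=1: 1
p=1, q=0: 1
p=1, q=1: 1
Count of True = 4

4


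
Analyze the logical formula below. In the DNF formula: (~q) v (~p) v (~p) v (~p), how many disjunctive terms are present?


A DNF formula is a disjunction of terms (conjunctions).
Terms are separated by v.
Counting the disjuncts: 4 terms.

4


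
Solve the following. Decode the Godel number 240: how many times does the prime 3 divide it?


Factorize 240 by dividing by 3 repeatedly.
Division steps: 3 divides 240 exactly 1 time(s).
Exponent of 3 = 1

1


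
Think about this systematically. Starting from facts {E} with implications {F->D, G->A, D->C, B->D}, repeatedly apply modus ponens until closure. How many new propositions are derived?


Initial facts: {E}
Apply modus ponens to closure:
  (no implication fires)
Final known: {E}
New propositions: {(none)}
Count = 0

0


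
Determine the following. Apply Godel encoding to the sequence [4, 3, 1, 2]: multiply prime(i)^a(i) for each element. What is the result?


Encode each element as an exponent of the corresponding prime:
  2^4 = 16
  3^3 = 27
  5^1 = 5
  7^2 = 49
Product = 16 * 27 * 5 * 49 = 105840

105840


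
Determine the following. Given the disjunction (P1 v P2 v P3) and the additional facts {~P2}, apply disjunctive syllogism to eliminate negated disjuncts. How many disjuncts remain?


Original disjuncts (3): P1, P2, P3
Negated (eliminate): ~P2
Remaining disjuncts: P1, P3
Count = 3 - 1 = 2

2


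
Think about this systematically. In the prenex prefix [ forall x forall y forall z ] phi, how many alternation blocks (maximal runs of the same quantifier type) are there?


Quantifier-type sequence: A A A  (A=forall, E=exists)
Group into maximal same-type runs:
  Ax3
Number of blocks = 1

1


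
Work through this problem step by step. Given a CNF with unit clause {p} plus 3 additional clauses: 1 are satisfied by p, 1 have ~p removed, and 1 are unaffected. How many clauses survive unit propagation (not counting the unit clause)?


Satisfied (removed): 1
Shortened (remain): 1
Unchanged (remain): 1
Remaining = 1 + 1 = 2

2


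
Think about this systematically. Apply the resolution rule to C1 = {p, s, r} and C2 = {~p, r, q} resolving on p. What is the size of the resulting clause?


Remove p from C1 and ~p from C2.
C1 remainder: {s, r}
C2 remainder: {r, q}
Union (resolvent): {q, r, s}
Resolvent has 3 literal(s).

3


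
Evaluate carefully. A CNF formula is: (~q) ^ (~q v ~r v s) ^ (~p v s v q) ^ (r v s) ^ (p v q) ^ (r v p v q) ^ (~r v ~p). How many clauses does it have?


A CNF formula is a conjunction of clauses.
Clauses are separated by ^.
Counting the conjuncts: 7 clauses.

7


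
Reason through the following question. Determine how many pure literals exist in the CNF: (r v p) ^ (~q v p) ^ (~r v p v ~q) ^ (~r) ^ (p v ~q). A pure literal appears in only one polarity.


Check each variable for pure literal status:
p: pure positive
q: pure negative
r: mixed (not pure)
Pure literal count = 2

2


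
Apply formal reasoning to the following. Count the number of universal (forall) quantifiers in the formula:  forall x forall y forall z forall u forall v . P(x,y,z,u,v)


Quantifier prefix: forall x forall y forall z forall u forall v
Mark each quantifier type:
  U U U U U
Universal count = 5, Existential count = 0
Asked for universal (forall) quantifiers: 5

5


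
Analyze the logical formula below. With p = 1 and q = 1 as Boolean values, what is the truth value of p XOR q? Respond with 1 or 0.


p = 1, q = 1
Operation: p XOR q
Evaluate: 1 XOR 1 = 0

0


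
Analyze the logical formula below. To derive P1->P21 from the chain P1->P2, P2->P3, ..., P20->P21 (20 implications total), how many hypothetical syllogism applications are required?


With 20 implications in a chain connecting 21 propositions:
P1->P2, P2->P3, ..., P20->P21
Steps needed = (number of implications) - 1 = 20 - 1 = 19

19


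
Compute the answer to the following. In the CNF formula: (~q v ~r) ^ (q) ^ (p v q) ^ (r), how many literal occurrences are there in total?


Counting literals in each clause:
Clause 1: 2 literal(s)
Clause 2: 1 literal(s)
Clause 3: 2 literal(s)
Clause 4: 1 literal(s)
Total = 6

6


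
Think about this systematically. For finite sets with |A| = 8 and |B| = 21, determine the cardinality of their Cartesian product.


The Cartesian product A x B contains all ordered pairs (a, b).
|A x B| = |A| * |B| = 8 * 21 = 168

168


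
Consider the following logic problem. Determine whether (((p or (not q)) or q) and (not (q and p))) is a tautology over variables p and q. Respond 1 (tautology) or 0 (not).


Check all 4 assignments:
p=0, q=0: 1
p=0, q=1: 1
p=1, q=0: 1
p=1, q=1: 0
Satisfying count = 3/4.
Tautology iff count = 4: no.

0


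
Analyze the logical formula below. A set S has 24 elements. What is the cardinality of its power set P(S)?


The power set of a set with n elements has 2^n elements.
|P(S)| = 2^24 = 16777216

16777216


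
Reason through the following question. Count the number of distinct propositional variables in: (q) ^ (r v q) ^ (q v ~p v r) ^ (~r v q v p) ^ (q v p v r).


Identify each variable that appears in the formula.
Variables found: p, q, r
Count = 3

3


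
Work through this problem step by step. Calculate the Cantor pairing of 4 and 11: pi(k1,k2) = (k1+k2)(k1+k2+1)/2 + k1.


k1 + k2 = 15
(k1+k2)(k1+k2+1)/2 = 15 * 16 / 2 = 120
pi = 120 + 4 = 124

124


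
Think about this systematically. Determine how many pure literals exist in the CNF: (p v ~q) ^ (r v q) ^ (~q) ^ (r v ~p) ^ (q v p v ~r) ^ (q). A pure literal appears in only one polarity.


Check each variable for pure literal status:
p: mixed (not pure)
q: mixed (not pure)
r: mixed (not pure)
Pure literal count = 0

0


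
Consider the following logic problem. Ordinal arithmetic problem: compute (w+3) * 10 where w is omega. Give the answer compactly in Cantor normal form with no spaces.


Compute (w+3) * 10.
Ordinal * is associative and left-distributive over +, but NOT commutative; for finite n>1, n*w = w but w*n stays w*n.
(w+3) * 10 = (w+3) repeated 10 times. Each intermediate +3 is absorbed by the following w; only the last survives: w*10+3.
Result = w*10+3

w*10+3


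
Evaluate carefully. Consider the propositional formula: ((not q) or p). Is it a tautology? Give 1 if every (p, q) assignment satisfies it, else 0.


Check all 4 assignments:
p=0, q=0: 1
p=0, q=1: 0
p=1, q=0: 1
p=1, q=1: 1
Satisfying count = 3/4.
Tautology iff count = 4: no.

0


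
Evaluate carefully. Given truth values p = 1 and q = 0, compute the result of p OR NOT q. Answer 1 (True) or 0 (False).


p = 1, q = 0
Operation: p OR NOT q
Evaluate: 1 OR NOT 0 = 1

1


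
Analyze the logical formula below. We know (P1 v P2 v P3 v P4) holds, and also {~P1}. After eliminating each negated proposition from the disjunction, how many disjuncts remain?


Original disjuncts (4): P1, P2, P3, P4
Negated (eliminate): ~P1
Remaining disjuncts: P2, P3, P4
Count = 4 - 1 = 3

3


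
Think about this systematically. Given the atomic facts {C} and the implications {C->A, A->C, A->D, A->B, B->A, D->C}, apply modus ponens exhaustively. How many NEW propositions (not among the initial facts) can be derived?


Initial facts: {C}
Apply modus ponens to closure:
  C and C->A  =>  A
  A and A->D  =>  D
  A and A->B  =>  B
Final known: {A, B, C, D}
New propositions: {A, B, D}
Count = 3

3


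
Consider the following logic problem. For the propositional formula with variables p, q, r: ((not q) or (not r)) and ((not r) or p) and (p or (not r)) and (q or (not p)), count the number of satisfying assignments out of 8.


Evaluate all 8 assignments for p, q, r:
p=0, q=0, r=0: 1
p=0, q=0, r=1: 0
p=0, q=1, r=0: 1
p=0, q=1, r=1: 0
p=1, q=0, r=0: 0
p=1, q=0, r=1: 0
p=1, q=1, r=0: 1
p=1, q=1, r=1: 0
Satisfying count = 3

3


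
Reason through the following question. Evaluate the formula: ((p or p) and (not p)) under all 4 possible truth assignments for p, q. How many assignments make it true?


Check all 4 assignments:
p=0, q=0: 0
p=0, q=1: 0
p=1, q=0: 0
p=1, q=1: 0
Count of True = 0

0


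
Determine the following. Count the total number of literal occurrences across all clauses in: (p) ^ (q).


Counting literals in each clause:
Clause 1: 1 literal(s)
Clause 2: 1 literal(s)
Total = 2

2


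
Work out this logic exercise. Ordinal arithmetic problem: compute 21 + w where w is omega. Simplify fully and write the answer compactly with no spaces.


Compute 21 + w.
Ordinal + is associative but NOT commutative; for finite n>0, n + w = w but w + n stays w+n.
Any finite left addend is absorbed by w on the right: 21 + w = w.
Result = w

w


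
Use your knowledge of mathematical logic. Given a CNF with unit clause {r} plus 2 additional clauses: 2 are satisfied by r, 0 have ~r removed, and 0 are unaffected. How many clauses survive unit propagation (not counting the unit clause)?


Satisfied (removed): 2
Shortened (remain): 0
Unchanged (remain): 0
Remaining = 0 + 0 = 0

0


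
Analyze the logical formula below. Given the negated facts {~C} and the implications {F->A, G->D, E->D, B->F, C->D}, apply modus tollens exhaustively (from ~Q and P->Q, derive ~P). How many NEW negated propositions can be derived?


Initial negated facts: {~C}
Apply modus tollens to closure:
  (no implication fires)
Final negated: {~C}
New negations: {(none)}
Count = 0

0


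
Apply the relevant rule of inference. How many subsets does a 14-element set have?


The power set of a set with n elements has 2^n elements.
|P(S)| = 2^14 = 16384

16384


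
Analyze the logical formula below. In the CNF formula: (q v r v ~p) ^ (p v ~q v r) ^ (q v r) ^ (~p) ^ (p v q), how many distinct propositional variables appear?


Identify each variable that appears in the formula.
Variables found: p, q, r
Count = 3

3


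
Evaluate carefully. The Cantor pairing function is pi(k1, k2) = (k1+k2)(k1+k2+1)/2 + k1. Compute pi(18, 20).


k1 + k2 = 38
(k1+k2)(k1+k2+1)/2 = 38 * 39 / 2 = 741
pi = 741 + 18 = 759

759


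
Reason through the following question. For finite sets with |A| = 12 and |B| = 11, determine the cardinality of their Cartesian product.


The Cartesian product A x B contains all ordered pairs (a, b).
|A x B| = |A| * |B| = 12 * 11 = 132

132


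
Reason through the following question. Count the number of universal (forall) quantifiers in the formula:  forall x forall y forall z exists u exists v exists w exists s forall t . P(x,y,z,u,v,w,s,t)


Quantifier prefix: forall x forall y forall z exists u exists v exists w exists s forall t
Mark each quantifier type:
  U U U E E E E U
Universal count = 4, Existential count = 4
Asked for universal (forall) quantifiers: 4

4


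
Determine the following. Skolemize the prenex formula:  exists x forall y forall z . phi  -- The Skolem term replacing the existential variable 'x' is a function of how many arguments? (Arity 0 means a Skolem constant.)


Quantifier prefix: exists x forall y forall z
'x' is existentially quantified at position 1.
No universal quantifiers precede it.
Skolem function arity = 0 (a Skolem constant)

0


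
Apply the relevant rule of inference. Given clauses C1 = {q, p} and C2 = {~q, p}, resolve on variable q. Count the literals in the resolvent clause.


Remove q from C1 and ~q from C2.
C1 remainder: {p}
C2 remainder: {p}
Union (resolvent): {p}
Resolvent has 1 literal(s).

1


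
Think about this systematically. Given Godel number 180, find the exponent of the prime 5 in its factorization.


Factorize 180 by dividing by 5 repeatedly.
Division steps: 5 divides 180 exactly 1 time(s).
Exponent of 5 = 1

1


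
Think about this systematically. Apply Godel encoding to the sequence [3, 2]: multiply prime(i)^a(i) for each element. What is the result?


Encode each element as an exponent of the corresponding prime:
  2^3 = 8
  3^2 = 9
Product = 8 * 9 = 72

72


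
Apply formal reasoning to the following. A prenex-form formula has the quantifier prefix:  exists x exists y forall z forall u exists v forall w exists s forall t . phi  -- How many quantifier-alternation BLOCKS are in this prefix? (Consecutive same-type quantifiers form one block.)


Quantifier-type sequence: E E A A E A E A  (A=forall, E=exists)
Group into maximal same-type runs:
  Ex2 | Ax2 | Ex1 | Ax1 | Ex1 | Ax1
Number of blocks = 6

6


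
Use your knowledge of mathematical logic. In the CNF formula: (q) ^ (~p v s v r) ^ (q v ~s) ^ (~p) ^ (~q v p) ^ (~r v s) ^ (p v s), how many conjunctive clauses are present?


A CNF formula is a conjunction of clauses.
Clauses are separated by ^.
Counting the conjuncts: 7 clauses.

7


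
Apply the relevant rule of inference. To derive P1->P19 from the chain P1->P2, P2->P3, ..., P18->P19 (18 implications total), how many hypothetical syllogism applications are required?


With 18 implications in a chain connecting 19 propositions:
P1->P2, P2->P3, ..., P18->P19
Steps needed = (number of implications) - 1 = 18 - 1 = 17

17


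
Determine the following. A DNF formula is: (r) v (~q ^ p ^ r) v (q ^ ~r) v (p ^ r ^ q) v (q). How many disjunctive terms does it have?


A DNF formula is a disjunction of terms (conjunctions).
Terms are separated by v.
Counting the disjuncts: 5 terms.

5


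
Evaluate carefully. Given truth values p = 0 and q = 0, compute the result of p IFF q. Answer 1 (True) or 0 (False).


p = 0, q = 0
Operation: p IFF q
Evaluate: 0 IFF 0 = 1

1


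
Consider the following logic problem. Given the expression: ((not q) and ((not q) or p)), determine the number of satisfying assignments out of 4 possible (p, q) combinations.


Check all 4 assignments:
p=0, q=0: 1
p=0, q=1: 0
p=1, q=0: 1
p=1, q=1: 0
Count of True = 2

2


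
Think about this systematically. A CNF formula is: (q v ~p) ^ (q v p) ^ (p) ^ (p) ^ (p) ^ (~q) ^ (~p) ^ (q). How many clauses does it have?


A CNF formula is a conjunction of clauses.
Clauses are separated by ^.
Counting the conjuncts: 8 clauses.

8


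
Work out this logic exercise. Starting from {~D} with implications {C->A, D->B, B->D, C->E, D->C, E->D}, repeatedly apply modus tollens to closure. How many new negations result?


Initial negated facts: {~D}
Apply modus tollens to closure:
  ~D and B->D  =>  ~B
  ~D and E->D  =>  ~E
  ~E and C->E  =>  ~C
Final negated: {~B, ~C, ~D, ~E}
New negations: {~B, ~C, ~E}
Count = 3

3


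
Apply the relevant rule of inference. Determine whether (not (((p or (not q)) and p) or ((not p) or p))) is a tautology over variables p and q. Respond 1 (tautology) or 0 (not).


Check all 4 assignments:
p=0, q=0: 0
p=0, q=1: 0
p=1, q=0: 0
p=1, q=1: 0
Satisfying count = 0/4.
Tautology iff count = 4: no.

0


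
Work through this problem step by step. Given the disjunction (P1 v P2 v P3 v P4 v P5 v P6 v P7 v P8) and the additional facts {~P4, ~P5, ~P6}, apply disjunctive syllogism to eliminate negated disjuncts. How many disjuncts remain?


Original disjuncts (8): P1, P2, P3, P4, P5, P6, P7, P8
Negated (eliminate): ~P4, ~P5, ~P6
Remaining disjuncts: P1, P2, P3, P7, P8
Count = 8 - 3 = 5

5


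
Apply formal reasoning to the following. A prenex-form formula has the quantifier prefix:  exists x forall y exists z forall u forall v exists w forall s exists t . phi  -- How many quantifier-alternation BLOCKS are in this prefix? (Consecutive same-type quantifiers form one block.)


Quantifier-type sequence: E A E A A E A E  (A=forall, E=exists)
Group into maximal same-type runs:
  Ex1 | Ax1 | Ex1 | Ax2 | Ex1 | Ax1 | Ex1
Number of blocks = 7

7


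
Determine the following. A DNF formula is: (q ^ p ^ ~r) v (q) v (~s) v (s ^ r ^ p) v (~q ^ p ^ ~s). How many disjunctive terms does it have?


A DNF formula is a disjunction of terms (conjunctions).
Terms are separated by v.
Counting the disjuncts: 5 terms.

5


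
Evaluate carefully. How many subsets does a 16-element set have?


The power set of a set with n elements has 2^n elements.
|P(S)| = 2^16 = 65536

65536


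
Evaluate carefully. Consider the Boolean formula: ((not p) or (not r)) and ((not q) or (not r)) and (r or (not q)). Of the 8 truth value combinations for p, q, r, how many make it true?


Evaluate all 8 assignments for p, q, r:
p=0, q=0, r=0: 1
p=0, q=0, r=1: 1
p=0, q=1, r=0: 0
p=0, q=1, r=1: 0
p=1, q=0, r=0: 1
p=1, q=0, r=1: 0
p=1, q=1, r=0: 0
p=1, q=1, r=1: 0
Satisfying count = 3

3


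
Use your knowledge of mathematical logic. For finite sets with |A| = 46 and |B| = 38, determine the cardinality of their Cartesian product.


The Cartesian product A x B contains all ordered pairs (a, b).
|A x B| = |A| * |B| = 46 * 38 = 1748

1748


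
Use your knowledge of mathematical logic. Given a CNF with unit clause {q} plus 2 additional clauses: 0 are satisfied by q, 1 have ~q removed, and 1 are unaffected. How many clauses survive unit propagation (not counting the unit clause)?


Satisfied (removed): 0
Shortened (remain): 1
Unchanged (remain): 1
Remaining = 1 + 1 = 2

2


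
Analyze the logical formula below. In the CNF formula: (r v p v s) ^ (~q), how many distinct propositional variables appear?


Identify each variable that appears in the formula.
Variables found: p, q, r, s
Count = 4

4


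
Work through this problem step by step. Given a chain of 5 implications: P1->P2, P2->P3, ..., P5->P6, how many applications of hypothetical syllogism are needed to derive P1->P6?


With 5 implications in a chain connecting 6 propositions:
P1->P2, P2->P3, ..., P5->P6
Steps needed = (number of implications) - 1 = 5 - 1 = 4

4


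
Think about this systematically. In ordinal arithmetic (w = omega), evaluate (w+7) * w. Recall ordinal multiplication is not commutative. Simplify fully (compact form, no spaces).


Compute (w+7) * w.
Ordinal * is associative and left-distributive over +, but NOT commutative; for finite n>1, n*w = w but w*n stays w*n.
(w+7) * w = sup{(w+7)*k : k<w} = sup{w*k+7} = w^2 (the +7 tail is absorbed in the limit).
Result = w^2

w^2


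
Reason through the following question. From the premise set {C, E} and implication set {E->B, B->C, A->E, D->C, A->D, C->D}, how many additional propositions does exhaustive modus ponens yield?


Initial facts: {C, E}
Apply modus ponens to closure:
  E and E->B  =>  B
  C and C->D  =>  D
Final known: {B, C, D, E}
New propositions: {B, D}
Count = 2

2


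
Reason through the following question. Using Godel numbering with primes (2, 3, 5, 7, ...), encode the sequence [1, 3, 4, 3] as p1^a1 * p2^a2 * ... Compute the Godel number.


Encode each element as an exponent of the corresponding prime:
  2^1 = 2
  3^3 = 27
  5^4 = 625
  7^3 = 343
Product = 2 * 27 * 625 * 343 = 11576250

11576250


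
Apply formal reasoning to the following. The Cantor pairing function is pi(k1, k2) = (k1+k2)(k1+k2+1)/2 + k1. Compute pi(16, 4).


k1 + k2 = 20
(k1+k2)(k1+k2+1)/2 = 20 * 21 / 2 = 210
pi = 210 + 16 = 226

226


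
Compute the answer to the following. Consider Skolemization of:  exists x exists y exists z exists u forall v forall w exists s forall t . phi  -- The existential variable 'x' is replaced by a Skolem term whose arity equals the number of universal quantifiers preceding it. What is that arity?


Quantifier prefix: exists x exists y exists z exists u forall v forall w exists s forall t
'x' is existentially quantified at position 1.
No universal quantifiers precede it.
Skolem function arity = 0 (a Skolem constant)

0


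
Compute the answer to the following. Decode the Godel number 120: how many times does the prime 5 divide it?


Factorize 120 by dividing by 5 repeatedly.
Division steps: 5 divides 120 exactly 1 time(s).
Exponent of 5 = 1

1


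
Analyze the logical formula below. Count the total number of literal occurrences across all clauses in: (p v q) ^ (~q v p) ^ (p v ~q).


Counting literals in each clause:
Clause 1: 2 literal(s)
Clause 2: 2 literal(s)
Clause 3: 2 literal(s)
Total = 6

6


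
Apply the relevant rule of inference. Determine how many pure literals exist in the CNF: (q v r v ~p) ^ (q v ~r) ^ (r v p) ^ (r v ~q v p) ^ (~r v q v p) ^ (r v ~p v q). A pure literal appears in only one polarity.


Check each variable for pure literal status:
p: mixed (not pure)
q: mixed (not pure)
r: mixed (not pure)
Pure literal count = 0

0


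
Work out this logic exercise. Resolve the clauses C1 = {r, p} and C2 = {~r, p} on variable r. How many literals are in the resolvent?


Remove r from C1 and ~r from C2.
C1 remainder: {p}
C2 remainder: {p}
Union (resolvent): {p}
Resolvent has 1 literal(s).

1


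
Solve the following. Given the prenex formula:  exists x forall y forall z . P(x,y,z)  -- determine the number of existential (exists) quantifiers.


Quantifier prefix: exists x forall y forall z
Mark each quantifier type:
  E U U
Universal count = 2, Existential count = 1
Asked for existential (exists) quantifiers: 1

1


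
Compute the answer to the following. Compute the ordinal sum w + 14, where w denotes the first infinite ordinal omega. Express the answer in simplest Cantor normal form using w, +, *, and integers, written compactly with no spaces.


Compute w + 14.
Ordinal + is associative but NOT commutative; for finite n>0, n + w = w but w + n stays w+n.
w + 14 is already in normal form (a successor ordinal beyond w).
Result = w+14

w+14


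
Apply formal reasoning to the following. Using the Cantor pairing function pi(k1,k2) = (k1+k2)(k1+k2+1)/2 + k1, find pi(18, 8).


k1 + k2 = 26
(k1+k2)(k1+k2+1)/2 = 26 * 27 / 2 = 351
pi = 351 + 18 = 369

369


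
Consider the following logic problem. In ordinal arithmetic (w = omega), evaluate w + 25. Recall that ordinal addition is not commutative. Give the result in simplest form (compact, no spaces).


Compute w + 25.
Ordinal + is associative but NOT commutative; for finite n>0, n + w = w but w + n stays w+n.
w + 25 is already in normal form (a successor ordinal beyond w).
Result = w+25

w+25


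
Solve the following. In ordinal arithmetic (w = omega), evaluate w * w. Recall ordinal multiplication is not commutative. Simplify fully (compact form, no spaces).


Compute w * w.
Ordinal * is associative and left-distributive over +, but NOT commutative; for finite n>1, n*w = w but w*n stays w*n.
w * w = w^2 by definition.
Result = w^2

w^2


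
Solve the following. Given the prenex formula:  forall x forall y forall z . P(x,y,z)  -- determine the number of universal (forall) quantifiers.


Quantifier prefix: forall x forall y forall z
Mark each quantifier type:
  U U U
Universal count = 3, Existential count = 0
Asked for universal (forall) quantifiers: 3

3


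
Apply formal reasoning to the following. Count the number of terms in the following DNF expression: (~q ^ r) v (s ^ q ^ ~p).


A DNF formula is a disjunction of terms (conjunctions).
Terms are separated by v.
Counting the disjuncts: 2 terms.

2


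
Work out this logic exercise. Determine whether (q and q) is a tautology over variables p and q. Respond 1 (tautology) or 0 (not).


Check all 4 assignments:
p=0, q=0: 0
p=0, q=1: 1
p=1, q=0: 0
p=1, q=1: 1
Satisfying count = 2/4.
Tautology iff count = 4: no.

0


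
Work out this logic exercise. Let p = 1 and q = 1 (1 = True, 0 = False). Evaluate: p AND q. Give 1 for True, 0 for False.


p = 1, q = 1
Operation: p AND q
Evaluate: 1 AND 1 = 1

1


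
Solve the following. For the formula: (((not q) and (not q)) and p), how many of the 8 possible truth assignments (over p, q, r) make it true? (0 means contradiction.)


Check all 8 assignments:
p=0, q=0, r=0: 0
p=0, q=0, r=1: 0
p=0, q=1, r=0: 0
p=0, q=1, r=1: 0
p=1, q=0, r=0: 1
p=1, q=0, r=1: 1
p=1, q=1, r=0: 0
p=1, q=1, r=1: 0
Count of True = 2

2


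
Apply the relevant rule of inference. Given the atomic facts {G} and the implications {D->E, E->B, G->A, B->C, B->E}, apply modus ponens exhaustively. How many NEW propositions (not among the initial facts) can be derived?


Initial facts: {G}
Apply modus ponens to closure:
  G and G->A  =>  A
Final known: {A, G}
New propositions: {A}
Count = 1

1


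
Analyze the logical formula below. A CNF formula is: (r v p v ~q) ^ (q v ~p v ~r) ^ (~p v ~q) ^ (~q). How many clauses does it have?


A CNF formula is a conjunction of clauses.
Clauses are separated by ^.
Counting the conjuncts: 4 clauses.

4


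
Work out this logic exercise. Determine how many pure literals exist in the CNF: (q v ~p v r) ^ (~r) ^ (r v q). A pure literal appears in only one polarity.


Check each variable for pure literal status:
p: pure negative
q: pure positive
r: mixed (not pure)
Pure literal count = 2

2


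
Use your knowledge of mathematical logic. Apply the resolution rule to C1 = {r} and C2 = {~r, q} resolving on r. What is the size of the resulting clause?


Remove r from C1 and ~r from C2.
C1 remainder: {}
C2 remainder: {q}
Union (resolvent): {q}
Resolvent has 1 literal(s).

1


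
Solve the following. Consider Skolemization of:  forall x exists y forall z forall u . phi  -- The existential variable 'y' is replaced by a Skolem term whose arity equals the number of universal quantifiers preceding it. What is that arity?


Quantifier prefix: forall x exists y forall z forall u
'y' is existentially quantified at position 2.
Universal variables preceding it: x
Skolem function arity = 1

1


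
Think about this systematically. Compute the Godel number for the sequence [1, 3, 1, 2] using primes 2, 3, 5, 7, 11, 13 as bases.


Encode each element as an exponent of the corresponding prime:
  2^1 = 2
  3^3 = 27
  5^1 = 5
  7^2 = 49
Product = 2 * 27 * 5 * 49 = 13230

13230


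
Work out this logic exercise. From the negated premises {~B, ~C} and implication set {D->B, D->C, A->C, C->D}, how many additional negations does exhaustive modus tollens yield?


Initial negated facts: {~B, ~C}
Apply modus tollens to closure:
  ~B and D->B  =>  ~D
  ~C and A->C  =>  ~A
Final negated: {~A, ~B, ~C, ~D}
New negations: {~A, ~D}
Count = 2

2


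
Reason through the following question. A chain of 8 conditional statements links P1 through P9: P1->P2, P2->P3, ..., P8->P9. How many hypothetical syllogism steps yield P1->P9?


With 8 implications in a chain connecting 9 propositions:
P1->P2, P2->P3, ..., P8->P9
Steps needed = (number of implications) - 1 = 8 - 1 = 7

7


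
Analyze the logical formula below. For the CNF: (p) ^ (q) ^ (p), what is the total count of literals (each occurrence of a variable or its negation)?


Counting literals in each clause:
Clause 1: 1 literal(s)
Clause 2: 1 literal(s)
Clause 3: 1 literal(s)
Total = 3

3


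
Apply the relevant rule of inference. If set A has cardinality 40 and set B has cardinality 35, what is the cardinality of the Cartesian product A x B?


The Cartesian product A x B contains all ordered pairs (a, b).
|A x B| = |A| * |B| = 40 * 35 = 1400

1400


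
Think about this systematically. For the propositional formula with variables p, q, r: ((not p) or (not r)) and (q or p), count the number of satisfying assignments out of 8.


Evaluate all 8 assignments for p, q, r:
p=0, q=0, r=0: 0
p=0, q=0, r=1: 0
p=0, q=1, r=0: 1
p=0, q=1, r=1: 1
p=1, q=0, r=0: 1
p=1, q=0, r=1: 0
p=1, q=1, r=0: 1
p=1, q=1, r=1: 0
Satisfying count = 4

4


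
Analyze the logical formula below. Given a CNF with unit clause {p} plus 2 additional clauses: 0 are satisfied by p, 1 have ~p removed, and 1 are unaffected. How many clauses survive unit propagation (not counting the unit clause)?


Satisfied (removed): 0
Shortened (remain): 1
Unchanged (remain): 1
Remaining = 1 + 1 = 2

2


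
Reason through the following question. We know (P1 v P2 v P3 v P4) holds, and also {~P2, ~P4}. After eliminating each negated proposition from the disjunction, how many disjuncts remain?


Original disjuncts (4): P1, P2, P3, P4
Negated (eliminate): ~P2, ~P4
Remaining disjuncts: P1, P3
Count = 4 - 2 = 2

2


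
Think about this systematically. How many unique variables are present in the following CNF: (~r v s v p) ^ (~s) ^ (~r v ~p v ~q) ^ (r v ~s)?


Identify each variable that appears in the formula.
Variables found: p, q, r, s
Count = 4

4


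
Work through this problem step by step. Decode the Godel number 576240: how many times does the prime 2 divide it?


Factorize 576240 by dividing by 2 repeatedly.
Division steps: 2 divides 576240 exactly 4 time(s).
Exponent of 2 = 4

4


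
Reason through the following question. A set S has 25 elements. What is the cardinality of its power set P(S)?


The power set of a set with n elements has 2^n elements.
|P(S)| = 2^25 = 33554432

33554432


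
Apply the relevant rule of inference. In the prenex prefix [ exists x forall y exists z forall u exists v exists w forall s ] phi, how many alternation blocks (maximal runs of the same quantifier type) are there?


Quantifier-type sequence: E A E A E E A  (A=forall, E=exists)
Group into maximal same-type runs:
  Ex1 | Ax1 | Ex1 | Ax1 | Ex2 | Ax1
Number of blocks = 6

6


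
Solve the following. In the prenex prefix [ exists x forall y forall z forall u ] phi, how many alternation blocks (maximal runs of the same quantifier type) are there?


Quantifier-type sequence: E A A A  (A=forall, E=exists)
Group into maximal same-type runs:
  Ex1 | Ax3
Number of blocks = 2

2


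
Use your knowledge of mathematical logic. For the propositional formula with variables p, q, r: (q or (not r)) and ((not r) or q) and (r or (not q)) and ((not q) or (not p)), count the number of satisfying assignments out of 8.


Evaluate all 8 assignments for p, q, r:
p=0, q=0, r=0: 1
p=0, q=0, r=1: 0
p=0, q=1, r=0: 0
p=0, q=1, r=1: 1
p=1, q=0, r=0: 1
p=1, q=0, r=1: 0
p=1, q=1, r=0: 0
p=1, q=1, r=1: 0
Satisfying count = 3

3


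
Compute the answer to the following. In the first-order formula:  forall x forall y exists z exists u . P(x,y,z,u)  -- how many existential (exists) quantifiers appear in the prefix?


Quantifier prefix: forall x forall y exists z exists u
Mark each quantifier type:
  U U E E
Universal count = 2, Existential count = 2
Asked for existential (exists) quantifiers: 2

2


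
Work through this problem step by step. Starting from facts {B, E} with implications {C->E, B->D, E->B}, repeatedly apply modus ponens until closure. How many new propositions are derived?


Initial facts: {B, E}
Apply modus ponens to closure:
  B and B->D  =>  D
Final known: {B, D, E}
New propositions: {D}
Count = 1

1


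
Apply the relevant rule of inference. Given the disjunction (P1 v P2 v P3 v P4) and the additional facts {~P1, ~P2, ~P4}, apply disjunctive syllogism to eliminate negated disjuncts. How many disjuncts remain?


Original disjuncts (4): P1, P2, P3, P4
Negated (eliminate): ~P1, ~P2, ~P4
Remaining disjuncts: P3
Count = 4 - 3 = 1

1


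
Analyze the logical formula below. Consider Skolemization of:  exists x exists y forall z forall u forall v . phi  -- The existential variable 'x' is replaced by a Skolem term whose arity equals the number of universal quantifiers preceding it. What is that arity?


Quantifier prefix: exists x exists y forall z forall u forall v
'x' is existentially quantified at position 1.
No universal quantifiers precede it.
Skolem function arity = 0 (a Skolem constant)

0


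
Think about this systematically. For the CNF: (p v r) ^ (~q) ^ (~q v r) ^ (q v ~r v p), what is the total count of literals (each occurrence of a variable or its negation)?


Counting literals in each clause:
Clause 1: 2 literal(s)
Clause 2: 1 literal(s)
Clause 3: 2 literal(s)
Clause 4: 3 literal(s)
Total = 8

8


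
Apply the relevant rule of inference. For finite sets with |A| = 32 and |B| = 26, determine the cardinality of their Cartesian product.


The Cartesian product A x B contains all ordered pairs (a, b).
|A x B| = |A| * |B| = 32 * 26 = 832

832


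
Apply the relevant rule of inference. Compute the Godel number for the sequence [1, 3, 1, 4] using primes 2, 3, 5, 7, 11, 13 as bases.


Encode each element as an exponent of the corresponding prime:
  2^1 = 2
  3^3 = 27
  5^1 = 5
  7^4 = 2401
Product = 2 * 27 * 5 * 2401 = 648270

648270


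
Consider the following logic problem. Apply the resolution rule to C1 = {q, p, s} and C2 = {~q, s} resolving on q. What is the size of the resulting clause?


Remove q from C1 and ~q from C2.
C1 remainder: {p, s}
C2 remainder: {s}
Union (resolvent): {p, s}
Resolvent has 2 literal(s).

2


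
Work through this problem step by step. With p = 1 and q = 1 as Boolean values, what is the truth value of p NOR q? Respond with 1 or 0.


p = 1, q = 1
Operation: p NOR q
Evaluate: 1 NOR 1 = 0

0


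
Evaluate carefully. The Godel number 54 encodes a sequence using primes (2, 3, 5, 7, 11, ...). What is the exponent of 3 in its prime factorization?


Factorize 54 by dividing by 3 repeatedly.
Division steps: 3 divides 54 exactly 3 time(s).
Exponent of 3 = 3

3


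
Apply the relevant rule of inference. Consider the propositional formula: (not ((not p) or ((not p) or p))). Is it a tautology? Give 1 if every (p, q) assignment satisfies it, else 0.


Check all 4 assignments:
p=0, q=0: 0
p=0, q=1: 0
p=1, q=0: 0
p=1, q=1: 0
Satisfying count = 0/4.
Tautology iff count = 4: no.

0


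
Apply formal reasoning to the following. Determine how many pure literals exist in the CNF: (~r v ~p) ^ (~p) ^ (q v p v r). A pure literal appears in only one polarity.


Check each variable for pure literal status:
p: mixed (not pure)
q: pure positive
r: mixed (not pure)
Pure literal count = 1

1


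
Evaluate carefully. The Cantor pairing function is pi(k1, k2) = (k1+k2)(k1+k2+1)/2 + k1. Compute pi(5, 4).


k1 + k2 = 9
(k1+k2)(k1+k2+1)/2 = 9 * 10 / 2 = 45
pi = 45 + 5 = 50

50


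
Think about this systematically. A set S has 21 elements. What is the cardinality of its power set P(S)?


The power set of a set with n elements has 2^n elements.
|P(S)| = 2^21 = 2097152

2097152


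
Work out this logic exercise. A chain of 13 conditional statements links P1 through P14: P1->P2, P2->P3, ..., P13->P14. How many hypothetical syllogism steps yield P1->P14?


With 13 implications in a chain connecting 14 propositions:
P1->P2, P2->P3, ..., P13->P14
Steps needed = (number of implications) - 1 = 13 - 1 = 12

12


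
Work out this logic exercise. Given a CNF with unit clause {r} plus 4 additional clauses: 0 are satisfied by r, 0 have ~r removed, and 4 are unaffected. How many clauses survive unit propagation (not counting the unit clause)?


Satisfied (removed): 0
Shortened (remain): 0
Unchanged (remain): 4
Remaining = 0 + 4 = 4

4


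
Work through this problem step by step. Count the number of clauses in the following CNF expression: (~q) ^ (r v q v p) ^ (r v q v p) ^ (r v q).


A CNF formula is a conjunction of clauses.
Clauses are separated by ^.
Counting the conjuncts: 4 clauses.

4


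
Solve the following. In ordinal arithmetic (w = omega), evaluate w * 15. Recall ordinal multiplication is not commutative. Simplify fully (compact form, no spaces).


Compute w * 15.
Ordinal * is associative and left-distributive over +, but NOT commutative; for finite n>1, n*w = w but w*n stays w*n.
w * 15 means 15 copies of w concatenated: w*15.
Result = w*15

w*15


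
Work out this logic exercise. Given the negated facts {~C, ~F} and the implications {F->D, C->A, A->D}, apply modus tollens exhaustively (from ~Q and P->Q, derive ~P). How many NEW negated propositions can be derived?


Initial negated facts: {~C, ~F}
Apply modus tollens to closure:
  (no implication fires)
Final negated: {~C, ~F}
New negations: {(none)}
Count = 0

0


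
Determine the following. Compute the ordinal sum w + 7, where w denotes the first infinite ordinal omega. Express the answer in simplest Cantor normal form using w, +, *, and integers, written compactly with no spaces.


Compute w + 7.
Ordinal + is associative but NOT commutative; for finite n>0, n + w = w but w + n stays w+n.
w + 7 is already in normal form (a successor ordinal beyond w).
Result = w+7

w+7


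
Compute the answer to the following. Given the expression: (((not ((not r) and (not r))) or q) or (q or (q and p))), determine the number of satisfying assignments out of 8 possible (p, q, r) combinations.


Check all 8 assignments:
p=0, q=0, r=0: 0
p=0, q=0, r=1: 1
p=0, q=1, r=0: 1
p=0, q=1, r=1: 1
p=1, q=0, r=0: 0
p=1, q=0, r=1: 1
p=1, q=1, r=0: 1
p=1, q=1, r=1: 1
Count of True = 6

6


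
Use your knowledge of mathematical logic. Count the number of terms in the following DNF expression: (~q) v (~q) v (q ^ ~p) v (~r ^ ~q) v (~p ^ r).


A DNF formula is a disjunction of terms (conjunctions).
Terms are separated by v.
Counting the disjuncts: 5 terms.

5


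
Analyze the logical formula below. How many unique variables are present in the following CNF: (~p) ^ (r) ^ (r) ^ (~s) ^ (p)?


Identify each variable that appears in the formula.
Variables found: p, r, s
Count = 3

3


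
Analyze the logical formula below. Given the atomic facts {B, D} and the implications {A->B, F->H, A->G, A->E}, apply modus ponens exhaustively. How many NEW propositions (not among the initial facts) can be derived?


Initial facts: {B, D}
Apply modus ponens to closure:
  (no implication fires)
Final known: {B, D}
New propositions: {(none)}
Count = 0

0


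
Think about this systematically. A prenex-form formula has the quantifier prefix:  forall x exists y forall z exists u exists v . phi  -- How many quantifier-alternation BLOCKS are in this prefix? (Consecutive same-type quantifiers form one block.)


Quantifier-type sequence: A E A E E  (A=forall, E=exists)
Group into maximal same-type runs:
  Ax1 | Ex1 | Ax1 | Ex2
Number of blocks = 4

4


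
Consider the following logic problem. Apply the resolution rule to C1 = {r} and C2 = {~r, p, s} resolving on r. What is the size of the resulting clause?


Remove r from C1 and ~r from C2.
C1 remainder: {}
C2 remainder: {p, s}
Union (resolvent): {p, s}
Resolvent has 2 literal(s).

2


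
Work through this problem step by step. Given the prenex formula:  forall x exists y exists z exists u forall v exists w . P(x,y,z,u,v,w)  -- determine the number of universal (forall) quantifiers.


Quantifier prefix: forall x exists y exists z exists u forall v exists w
Mark each quantifier type:
  U E E E U E
Universal count = 2, Existential count = 4
Asked for universal (forall) quantifiers: 2

2


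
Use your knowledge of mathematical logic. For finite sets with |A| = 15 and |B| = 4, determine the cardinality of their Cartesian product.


The Cartesian product A x B contains all ordered pairs (a, b).
|A x B| = |A| * |B| = 15 * 4 = 60

60


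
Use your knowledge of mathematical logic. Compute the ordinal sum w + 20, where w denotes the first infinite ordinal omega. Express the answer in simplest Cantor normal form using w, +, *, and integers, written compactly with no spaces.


Compute w + 20.
Ordinal + is associative but NOT commutative; for finite n>0, n + w = w but w + n stays w+n.
w + 20 is already in normal form (a successor ordinal beyond w).
Result = w+20

w+20


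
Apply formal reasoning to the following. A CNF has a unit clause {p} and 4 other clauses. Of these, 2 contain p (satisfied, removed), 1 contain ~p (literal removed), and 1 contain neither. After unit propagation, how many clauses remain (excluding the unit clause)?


Satisfied (removed): 2
Shortened (remain): 1
Unchanged (remain): 1
Remaining = 1 + 1 = 2

2


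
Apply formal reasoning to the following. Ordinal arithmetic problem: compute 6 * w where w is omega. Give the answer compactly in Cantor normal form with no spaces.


Compute 6 * w.
Ordinal * is associative and left-distributive over +, but NOT commutative; for finite n>1, n*w = w but w*n stays w*n.
For finite n>0, n * w = sup{n*k : k<w} = w. So 6 * w = w.
Result = w

w
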